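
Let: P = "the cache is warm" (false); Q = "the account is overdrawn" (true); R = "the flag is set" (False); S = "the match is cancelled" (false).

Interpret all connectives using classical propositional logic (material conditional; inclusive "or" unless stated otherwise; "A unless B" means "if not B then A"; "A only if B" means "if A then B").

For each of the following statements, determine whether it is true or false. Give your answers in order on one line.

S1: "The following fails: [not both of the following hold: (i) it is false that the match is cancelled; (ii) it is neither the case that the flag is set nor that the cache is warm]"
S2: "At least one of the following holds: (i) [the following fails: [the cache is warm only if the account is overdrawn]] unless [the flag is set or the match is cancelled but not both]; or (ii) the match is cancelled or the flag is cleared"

S1: In symbols: ¬(¬S ↑ (R ↓ P))

¬S = ¬F = T
R ↓ P = F ↓ F = T
¬S ↑ (R ↓ P) = T ↑ T = F
¬(¬S ↑ (R ↓ P)) = ¬F = T
Hence S1 is true.

S2: This is (¬(P → Q) ∨ (R ⊕ S)) ∨ (S ∨ ¬R).

P → Q = F → T = T
¬(P → Q) = ¬T = F
R ⊕ S = F ⊕ F = F
¬(P → Q) ∨ (R ⊕ S) = F ∨ F = F
¬R = ¬F = T
S ∨ ¬R = F ∨ T = T
(¬(P → Q) ∨ (R ⊕ S)) ∨ (S ∨ ¬R) = F ∨ T = T
So S2 is true.

S1 true, S2 true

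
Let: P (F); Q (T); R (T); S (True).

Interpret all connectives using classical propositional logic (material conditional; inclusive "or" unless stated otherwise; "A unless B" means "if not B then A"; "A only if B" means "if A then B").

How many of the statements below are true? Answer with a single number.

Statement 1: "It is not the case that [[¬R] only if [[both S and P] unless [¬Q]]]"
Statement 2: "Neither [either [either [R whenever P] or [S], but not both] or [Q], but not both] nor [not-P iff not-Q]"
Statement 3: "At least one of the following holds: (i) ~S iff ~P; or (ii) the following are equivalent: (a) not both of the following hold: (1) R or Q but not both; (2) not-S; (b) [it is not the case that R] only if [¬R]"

Statement 1: This is not (not R -> ((S and P) or not Q)).

not R = not True = False
S and P = True and False = False
not Q = not True = False
(S and P) or not Q = False or False = False
not R -> ((S and P) or not Q) = False -> False = True
not (not R -> ((S and P) or not Q)) = not True = False
So Statement 1 is false.

Statement 2: Parsed as (((P -> R) xor S) xor Q) nor (not P iff not Q)

P -> R = False -> True = True
(P -> R) xor S = True xor True = False
((P -> R) xor S) xor Q = False xor True = True
not P = not False = True
not Q = not True = False
not P iff not Q = True iff False = False
(((P -> R) xor S) xor Q) nor (not P iff not Q) = True nor False = False
Thus Statement 2 is false.

Statement 3: Formalization: (not S iff not P) or (((R xor Q) nand not S) iff (not R -> not R))

not S = not True = False
not P = not False = True
not S iff not P = False iff True = False
R xor Q = True xor True = False
not S = not True = False
(R xor Q) nand not S = False nand False = True
not R = not True = False
not R = not True = False
not R -> not R = False -> False = True
((R xor Q) nand not S) iff (not R -> not R) = True iff True = True
(not S iff not P) or (((R xor Q) nand not S) iff (not R -> not R)) = False or True = True
So Statement 3 is true.

1 of the 3 statements is true (Statement 3).

1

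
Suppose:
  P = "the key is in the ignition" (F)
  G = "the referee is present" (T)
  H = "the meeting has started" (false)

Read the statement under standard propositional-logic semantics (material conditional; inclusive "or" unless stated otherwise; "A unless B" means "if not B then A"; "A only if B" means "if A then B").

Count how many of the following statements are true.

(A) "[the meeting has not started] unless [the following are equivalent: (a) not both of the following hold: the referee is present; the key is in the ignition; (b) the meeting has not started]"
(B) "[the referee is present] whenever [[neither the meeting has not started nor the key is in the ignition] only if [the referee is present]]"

2

(A): Formalization: ~H | ((G nand P) <-> ~H)

~H = ~F = T
G nand P = T nand F = T
~H = ~F = T
(G nand P) <-> ~H = T <-> T = T
~H | ((G nand P) <-> ~H) = T | T = T
Hence (A) is true.

(B): This is ((~H nor P) -> G) -> G.

~H = ~F = T
~H nor P = T nor F = F
(~H nor P) -> G = F -> T = T
((~H nor P) -> G) -> G = T -> T = T
So (B) is true.

2 of the 2 statements are true ((A), (B)).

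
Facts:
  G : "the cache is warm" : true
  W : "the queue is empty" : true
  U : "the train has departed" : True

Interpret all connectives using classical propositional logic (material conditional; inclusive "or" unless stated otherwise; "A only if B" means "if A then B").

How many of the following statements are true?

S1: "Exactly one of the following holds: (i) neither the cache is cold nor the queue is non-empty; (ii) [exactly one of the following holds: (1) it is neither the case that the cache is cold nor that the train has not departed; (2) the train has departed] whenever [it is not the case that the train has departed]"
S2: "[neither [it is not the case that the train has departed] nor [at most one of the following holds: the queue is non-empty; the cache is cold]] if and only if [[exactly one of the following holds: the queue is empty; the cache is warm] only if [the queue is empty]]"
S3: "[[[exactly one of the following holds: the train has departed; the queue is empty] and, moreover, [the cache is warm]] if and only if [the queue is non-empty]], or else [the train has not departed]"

1

S1: Parsed as (~G nor ~W) xor (~U -> ((~G nor ~U) xor U))

~G = ~T = F
~W = ~T = F
~G nor ~W = F nor F = T
~U = ~T = F
~G = ~T = F
~U = ~T = F
~G nor ~U = F nor F = T
(~G nor ~U) xor U = T xor T = F
~U -> ((~G nor ~U) xor U) = F -> F = T
(~G nor ~W) xor (~U -> ((~G nor ~U) xor U)) = T xor T = F
Thus S1 is false.

S2: Parsed as (~U nor (~W nand ~G)) <-> ((W xor G) -> W)

~U = ~T = F
~W = ~T = F
~G = ~T = F
~W nand ~G = F nand F = T
~U nor (~W nand ~G) = F nor T = F
W xor G = T xor T = F
(W xor G) -> W = F -> T = T
(~U nor (~W nand ~G)) <-> ((W xor G) -> W) = F <-> T = F
So S2 is false.

S3: Parsed as (((U xor W) & G) <-> ~W) | ~U

U xor W = T xor T = F
(U xor W) & G = F & T = F
~W = ~T = F
((U xor W) & G) <-> ~W = F <-> F = T
~U = ~T = F
(((U xor W) & G) <-> ~W) | ~U = T | F = T
So S3 is true.

Count: 1.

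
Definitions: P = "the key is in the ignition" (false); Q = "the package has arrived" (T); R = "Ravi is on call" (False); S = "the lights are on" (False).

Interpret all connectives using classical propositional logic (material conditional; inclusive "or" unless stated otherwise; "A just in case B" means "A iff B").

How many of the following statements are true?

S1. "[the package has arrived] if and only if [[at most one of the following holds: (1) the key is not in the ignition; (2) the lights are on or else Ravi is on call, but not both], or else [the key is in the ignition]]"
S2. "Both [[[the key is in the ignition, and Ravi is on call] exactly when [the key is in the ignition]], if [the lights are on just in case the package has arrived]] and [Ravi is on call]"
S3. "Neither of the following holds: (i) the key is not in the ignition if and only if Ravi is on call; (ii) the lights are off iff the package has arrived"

1

S1: Formalization: Q ↔ ((¬P ↑ (S ⊕ R)) ∨ P)

¬P = ¬F = T
S ⊕ R = F ⊕ F = F
¬P ↑ (S ⊕ R) = T ↑ F = T
(¬P ↑ (S ⊕ R)) ∨ P = T ∨ F = T
Q ↔ ((¬P ↑ (S ⊕ R)) ∨ P) = T ↔ T = T
Thus S1 is true.

S2: In symbols: ((S ↔ Q) → ((P ∧ R) ↔ P)) ∧ R

S ↔ Q = F ↔ T = F
P ∧ R = F ∧ F = F
(P ∧ R) ↔ P = F ↔ F = T
(S ↔ Q) → ((P ∧ R) ↔ P) = F → T = T
((S ↔ Q) → ((P ∧ R) ↔ P)) ∧ R = T ∧ F = F
Thus S2 is false.

S3: In symbols: (¬P ↔ R) ↓ (¬S ↔ Q)

¬P = ¬F = T
¬P ↔ R = T ↔ F = F
¬S = ¬F = T
¬S ↔ Q = T ↔ T = T
(¬P ↔ R) ↓ (¬S ↔ Q) = F ↓ T = F
So S3 is false.

Count: 1.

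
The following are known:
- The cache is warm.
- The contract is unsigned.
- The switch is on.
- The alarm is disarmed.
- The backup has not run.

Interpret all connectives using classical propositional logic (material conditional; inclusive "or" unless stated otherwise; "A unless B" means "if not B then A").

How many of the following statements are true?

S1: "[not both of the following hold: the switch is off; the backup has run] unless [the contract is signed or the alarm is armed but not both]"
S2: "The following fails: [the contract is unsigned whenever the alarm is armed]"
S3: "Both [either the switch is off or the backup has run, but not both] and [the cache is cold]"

1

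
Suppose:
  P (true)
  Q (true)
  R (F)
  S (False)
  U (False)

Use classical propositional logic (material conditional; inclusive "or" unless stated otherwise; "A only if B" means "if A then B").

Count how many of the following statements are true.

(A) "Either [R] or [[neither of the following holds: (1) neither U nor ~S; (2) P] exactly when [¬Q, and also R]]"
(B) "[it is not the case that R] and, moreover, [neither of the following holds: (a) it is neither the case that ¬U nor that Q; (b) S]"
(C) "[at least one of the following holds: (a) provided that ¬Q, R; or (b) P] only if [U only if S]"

3

(A): This is R | (((U nor ~S) nor P) <-> (~Q & R)).

~S = ~F = T
U nor ~S = F nor T = F
(U nor ~S) nor P = F nor T = F
~Q = ~T = F
~Q & R = F & F = F
((U nor ~S) nor P) <-> (~Q & R) = F <-> F = T
R | (((U nor ~S) nor P) <-> (~Q & R)) = F | T = T
Hence (A) is true.

(B): In symbols: ~R & ((~U nor Q) nor S)

~R = ~F = T
~U = ~F = T
~U nor Q = T nor T = F
(~U nor Q) nor S = F nor F = T
~R & ((~U nor Q) nor S) = T & T = T
Thus (B) is true.

(C): In symbols: ((~Q -> R) | P) -> (U -> S)

~Q = ~T = F
~Q -> R = F -> F = T
(~Q -> R) | P = T | T = T
U -> S = F -> F = T
((~Q -> R) | P) -> (U -> S) = T -> T = T
Thus (C) is true.

True statements: 3.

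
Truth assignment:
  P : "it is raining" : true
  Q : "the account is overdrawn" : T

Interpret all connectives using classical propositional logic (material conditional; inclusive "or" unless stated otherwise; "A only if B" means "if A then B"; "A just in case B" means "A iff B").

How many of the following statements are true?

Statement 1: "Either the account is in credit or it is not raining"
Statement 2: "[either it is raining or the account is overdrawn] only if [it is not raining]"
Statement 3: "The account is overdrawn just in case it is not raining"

0

Statement 1: Parsed as ¬Q ∨ ¬P

¬Q = ¬T = F
¬P = ¬T = F
¬Q ∨ ¬P = F ∨ F = F
Thus Statement 1 is false.

Statement 2: In symbols: (P ∨ Q) → ¬P

P ∨ Q = T ∨ T = T
¬P = ¬T = F
(P ∨ Q) → ¬P = T → F = F
Thus Statement 2 is false.

Statement 3: Parsed as Q ↔ ¬P

¬P = ¬T = F
Q ↔ ¬P = T ↔ F = F
Thus Statement 3 is false.

True statements: 0 (none).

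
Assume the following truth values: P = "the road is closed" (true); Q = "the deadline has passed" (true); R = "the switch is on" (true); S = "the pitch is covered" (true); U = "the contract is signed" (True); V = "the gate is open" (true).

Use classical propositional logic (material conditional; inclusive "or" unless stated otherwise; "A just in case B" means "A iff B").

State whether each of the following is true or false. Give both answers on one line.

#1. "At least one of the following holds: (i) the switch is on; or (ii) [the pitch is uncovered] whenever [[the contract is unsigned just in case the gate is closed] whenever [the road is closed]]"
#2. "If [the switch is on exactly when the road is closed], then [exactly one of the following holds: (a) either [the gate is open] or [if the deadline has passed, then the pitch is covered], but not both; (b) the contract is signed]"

#1 True; #2 True

#1: In symbols: R ∨ ((P → (¬U ↔ ¬V)) → ¬S)

¬U = ¬T = F
¬V = ¬T = F
¬U ↔ ¬V = F ↔ F = T
P → (¬U ↔ ¬V) = T → T = T
¬S = ¬T = F
(P → (¬U ↔ ¬V)) → ¬S = T → F = F
R ∨ ((P → (¬U ↔ ¬V)) → ¬S) = T ∨ F = T
Hence #1 is true.

#2: This is (R ↔ P) → ((V ⊕ (Q → S)) ⊕ U).

R ↔ P = T ↔ T = T
Q → S = T → T = T
V ⊕ (Q → S) = T ⊕ T = F
(V ⊕ (Q → S)) ⊕ U = F ⊕ T = T
(R ↔ P) → ((V ⊕ (Q → S)) ⊕ U) = T → T = T
So #2 is true.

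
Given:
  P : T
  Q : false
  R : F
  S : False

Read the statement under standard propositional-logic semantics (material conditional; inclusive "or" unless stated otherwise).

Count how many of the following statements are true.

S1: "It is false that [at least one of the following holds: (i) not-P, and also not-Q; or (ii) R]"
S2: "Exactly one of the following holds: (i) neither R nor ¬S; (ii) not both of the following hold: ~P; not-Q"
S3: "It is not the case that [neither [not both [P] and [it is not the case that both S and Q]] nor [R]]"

S1: Parsed as ¬((¬P ∧ ¬Q) ∨ R)

¬P = ¬T = F
¬Q = ¬F = T
¬P ∧ ¬Q = F ∧ T = F
(¬P ∧ ¬Q) ∨ R = F ∨ F = F
¬((¬P ∧ ¬Q) ∨ R) = ¬F = T
Hence S1 is true.

S2: In symbols: (R ↓ ¬S) ⊕ (¬P ↑ ¬Q)

¬S = ¬F = T
R ↓ ¬S = F ↓ T = F
¬P = ¬T = F
¬Q = ¬F = T
¬P ↑ ¬Q = F ↑ T = T
(R ↓ ¬S) ⊕ (¬P ↑ ¬Q) = F ⊕ T = T
Hence S2 is true.

S3: Parsed as ¬((P ↑ (S ↑ Q)) ↓ R)

S ↑ Q = F ↑ F = T
P ↑ (S ↑ Q) = T ↑ T = F
(P ↑ (S ↑ Q)) ↓ R = F ↓ F = T
¬((P ↑ (S ↑ Q)) ↓ R) = ¬T = F
Thus S3 is false.

True statements: 2 (S1, S2).

2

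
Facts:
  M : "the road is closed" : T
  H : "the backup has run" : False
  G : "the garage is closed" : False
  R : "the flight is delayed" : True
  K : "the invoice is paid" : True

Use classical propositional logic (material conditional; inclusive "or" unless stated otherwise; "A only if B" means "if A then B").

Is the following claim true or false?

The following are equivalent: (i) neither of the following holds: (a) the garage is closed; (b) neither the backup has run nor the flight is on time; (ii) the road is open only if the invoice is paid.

False.

Parsed as (G ↓ (H ↓ ¬R)) ↔ (¬M → K)

¬R = ¬T = F
H ↓ ¬R = F ↓ F = T
G ↓ (H ↓ ¬R) = F ↓ T = F
¬M = ¬T = F
¬M → K = F → T = T
(G ↓ (H ↓ ¬R)) ↔ (¬M → K) = F ↔ T = F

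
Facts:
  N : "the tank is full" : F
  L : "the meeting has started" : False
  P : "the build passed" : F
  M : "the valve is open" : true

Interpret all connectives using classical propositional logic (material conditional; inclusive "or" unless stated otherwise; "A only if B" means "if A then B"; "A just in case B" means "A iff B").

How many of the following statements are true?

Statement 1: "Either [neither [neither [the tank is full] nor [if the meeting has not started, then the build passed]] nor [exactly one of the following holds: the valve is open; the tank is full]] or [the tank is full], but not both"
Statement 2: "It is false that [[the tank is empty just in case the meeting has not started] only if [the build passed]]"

1

Statement 1: This is ((N ↓ (¬L → P)) ↓ (M ⊕ N)) ⊕ N.

¬L = ¬F = T
¬L → P = T → F = F
N ↓ (¬L → P) = F ↓ F = T
M ⊕ N = T ⊕ F = T
(N ↓ (¬L → P)) ↓ (M ⊕ N) = T ↓ T = F
((N ↓ (¬L → P)) ↓ (M ⊕ N)) ⊕ N = F ⊕ F = F
So Statement 1 is false.

Statement 2: In symbols: ¬((¬N ↔ ¬L) → P)

¬N = ¬F = T
¬L = ¬F = T
¬N ↔ ¬L = T ↔ T = T
(¬N ↔ ¬L) → P = T → F = F
¬((¬N ↔ ¬L) → P) = ¬F = T
Thus Statement 2 is true.

Count: 1.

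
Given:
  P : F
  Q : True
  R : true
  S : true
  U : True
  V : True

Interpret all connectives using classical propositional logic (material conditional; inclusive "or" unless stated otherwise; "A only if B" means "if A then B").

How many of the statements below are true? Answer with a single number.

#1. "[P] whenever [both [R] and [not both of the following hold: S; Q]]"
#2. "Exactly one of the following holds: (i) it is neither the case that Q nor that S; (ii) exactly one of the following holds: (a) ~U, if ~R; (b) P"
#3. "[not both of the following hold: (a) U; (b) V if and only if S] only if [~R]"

3

#1: This is (R and (S nand Q)) -> P.

S nand Q = True nand True = False
R and (S nand Q) = True and False = False
(R and (S nand Q)) -> P = False -> False = True
Thus #1 is true.

#2: Parsed as (Q nor S) xor ((not R -> not U) xor P)

Q nor S = True nor True = False
not R = not True = False
not U = not True = False
not R -> not U = False -> False = True
(not R -> not U) xor P = True xor False = True
(Q nor S) xor ((not R -> not U) xor P) = False xor True = True
Thus #2 is true.

#3: Formalization: (U nand (V iff S)) -> not R

V iff S = True iff True = True
U nand (V iff S) = True nand True = False
not R = not True = False
(U nand (V iff S)) -> not R = False -> False = True
So #3 is true.

True statements: 3 (#1, #2, #3).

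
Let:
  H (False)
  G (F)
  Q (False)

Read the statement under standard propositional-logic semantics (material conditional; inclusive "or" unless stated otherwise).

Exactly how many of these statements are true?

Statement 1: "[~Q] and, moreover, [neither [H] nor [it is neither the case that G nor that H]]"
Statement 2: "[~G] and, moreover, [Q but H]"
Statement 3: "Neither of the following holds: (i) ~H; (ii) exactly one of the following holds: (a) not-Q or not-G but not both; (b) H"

Statement 1: Formalization: ~Q & (H nor (G nor H))

~Q = ~F = T
G nor H = F nor F = T
H nor (G nor H) = F nor T = F
~Q & (H nor (G nor H)) = T & F = F
Hence Statement 1 is false.

Statement 2: This is ~G & (Q & H).

~G = ~F = T
Q & H = F & F = F
~G & (Q & H) = T & F = F
Hence Statement 2 is false.

Statement 3: This is ~H nor ((~Q xor ~G) xor H).

~H = ~F = T
~Q = ~F = T
~G = ~F = T
~Q xor ~G = T xor T = F
(~Q xor ~G) xor H = F xor F = F
~H nor ((~Q xor ~G) xor H) = T nor F = F
Thus Statement 3 is false.

True statements: 0 (none).

0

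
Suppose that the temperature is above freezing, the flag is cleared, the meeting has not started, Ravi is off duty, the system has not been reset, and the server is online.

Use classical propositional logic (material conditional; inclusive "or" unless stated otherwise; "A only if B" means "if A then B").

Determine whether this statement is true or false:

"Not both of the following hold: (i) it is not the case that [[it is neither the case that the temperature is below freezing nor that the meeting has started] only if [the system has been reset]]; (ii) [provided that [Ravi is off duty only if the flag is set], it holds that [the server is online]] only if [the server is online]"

The statement is false.

Let P = "the temperature is below freezing" (False), R = "the meeting has started" (False), U = "the system has been reset" (False), S = "Ravi is on call" (False), Q = "the flag is set" (False), V = "the server is online" (True).
In symbols: not ((P nor R) -> U) nand (((not S -> Q) -> V) -> V)

P nor R = False nor False = True
(P nor R) -> U = True -> False = False
not ((P nor R) -> U) = not False = True
not S = not False = True
not S -> Q = True -> False = False
(not S -> Q) -> V = False -> True = True
((not S -> Q) -> V) -> V = True -> True = True
not ((P nor R) -> U) nand (((not S -> Q) -> V) -> V) = True nand True = False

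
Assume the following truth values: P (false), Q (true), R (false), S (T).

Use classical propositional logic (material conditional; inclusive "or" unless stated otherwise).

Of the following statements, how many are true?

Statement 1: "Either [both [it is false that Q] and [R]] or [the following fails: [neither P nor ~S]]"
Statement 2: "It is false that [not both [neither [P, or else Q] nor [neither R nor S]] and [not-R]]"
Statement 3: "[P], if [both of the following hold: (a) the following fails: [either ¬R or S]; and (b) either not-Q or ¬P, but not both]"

Statement 1: This is (~Q & R) | ~(P nor ~S).

~Q = ~T = F
~Q & R = F & F = F
~S = ~T = F
P nor ~S = F nor F = T
~(P nor ~S) = ~T = F
(~Q & R) | ~(P nor ~S) = F | F = F
Thus Statement 1 is false.

Statement 2: Parsed as ~(((P | Q) nor (R nor S)) nand ~R)

P | Q = F | T = T
R nor S = F nor T = F
(P | Q) nor (R nor S) = T nor F = F
~R = ~F = T
((P | Q) nor (R nor S)) nand ~R = F nand T = T
~(((P | Q) nor (R nor S)) nand ~R) = ~T = F
So Statement 2 is false.

Statement 3: In symbols: (~(~R | S) & (~Q xor ~P)) -> P

~R = ~F = T
~R | S = T | T = T
~(~R | S) = ~T = F
~Q = ~T = F
~P = ~F = T
~Q xor ~P = F xor T = T
~(~R | S) & (~Q xor ~P) = F & T = F
(~(~R | S) & (~Q xor ~P)) -> P = F -> F = T
Thus Statement 3 is true.

1 of the 3 statements is true (Statement 3).

1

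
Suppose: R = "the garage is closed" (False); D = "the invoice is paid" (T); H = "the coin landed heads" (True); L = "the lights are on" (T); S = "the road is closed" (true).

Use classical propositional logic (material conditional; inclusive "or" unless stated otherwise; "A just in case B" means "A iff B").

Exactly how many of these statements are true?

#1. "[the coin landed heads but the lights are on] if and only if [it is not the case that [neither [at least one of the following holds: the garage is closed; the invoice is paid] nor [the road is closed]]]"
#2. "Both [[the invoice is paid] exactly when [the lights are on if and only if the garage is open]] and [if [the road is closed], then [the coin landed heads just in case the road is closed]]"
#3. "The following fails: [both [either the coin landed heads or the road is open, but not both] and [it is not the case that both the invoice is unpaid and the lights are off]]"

2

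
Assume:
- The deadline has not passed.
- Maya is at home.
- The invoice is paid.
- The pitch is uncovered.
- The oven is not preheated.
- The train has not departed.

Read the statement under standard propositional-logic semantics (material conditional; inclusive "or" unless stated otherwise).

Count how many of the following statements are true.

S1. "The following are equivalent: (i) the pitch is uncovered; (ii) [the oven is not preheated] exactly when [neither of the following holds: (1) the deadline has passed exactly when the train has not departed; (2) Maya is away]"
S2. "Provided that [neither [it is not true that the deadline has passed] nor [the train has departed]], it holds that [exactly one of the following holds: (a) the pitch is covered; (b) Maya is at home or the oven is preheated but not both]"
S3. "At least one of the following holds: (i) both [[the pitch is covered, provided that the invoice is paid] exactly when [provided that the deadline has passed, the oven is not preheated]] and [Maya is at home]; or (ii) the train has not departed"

Let S = "the pitch is covered" (F), U = "the oven is preheated" (F), P = "the deadline has passed" (F), V = "the train has departed" (F), Q = "Maya is at home" (T), R = "the invoice is paid" (T).

S1: This is ~S <-> (~U <-> ((P <-> ~V) nor ~Q)).

~S = ~F = T
~U = ~F = T
~V = ~F = T
P <-> ~V = F <-> T = F
~Q = ~T = F
(P <-> ~V) nor ~Q = F nor F = T
~U <-> ((P <-> ~V) nor ~Q) = T <-> T = T
~S <-> (~U <-> ((P <-> ~V) nor ~Q)) = T <-> T = T
Hence S1 is true.

S2: Parsed as (~P nor V) -> (S xor (Q xor U))

~P = ~F = T
~P nor V = T nor F = F
Q xor U = T xor F = T
S xor (Q xor U) = F xor T = T
(~P nor V) -> (S xor (Q xor U)) = F -> T = T
Thus S2 is true.

S3: This is (((R -> S) <-> (P -> ~U)) & Q) | ~V.

R -> S = T -> F = F
~U = ~F = T
P -> ~U = F -> T = T
(R -> S) <-> (P -> ~U) = F <-> T = F
((R -> S) <-> (P -> ~U)) & Q = F & T = F
~V = ~F = T
(((R -> S) <-> (P -> ~U)) & Q) | ~V = F | T = T
Thus S3 is true.

True statements: 3 (S1, S2, S3).

3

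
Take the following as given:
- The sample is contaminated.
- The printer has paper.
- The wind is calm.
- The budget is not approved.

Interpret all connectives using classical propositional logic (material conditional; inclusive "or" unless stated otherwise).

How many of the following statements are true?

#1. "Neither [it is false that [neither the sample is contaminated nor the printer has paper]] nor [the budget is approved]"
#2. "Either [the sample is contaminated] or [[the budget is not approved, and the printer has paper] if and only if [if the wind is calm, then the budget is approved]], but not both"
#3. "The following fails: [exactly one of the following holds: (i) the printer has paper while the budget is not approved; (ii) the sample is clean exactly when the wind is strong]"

Let P = "the sample is contaminated" (True), Q = "the printer has paper" (True), S = "the budget is approved" (False), R = "the wind is strong" (False).

#1: In symbols: not (P nor Q) nor S

P nor Q = True nor True = False
not (P nor Q) = not False = True
not (P nor Q) nor S = True nor False = False
So #1 is false.

#2: Parsed as P xor ((not S and Q) iff (not R -> S))

not S = not False = True
not S and Q = True and True = True
not R = not False = True
not R -> S = True -> False = False
(not S and Q) iff (not R -> S) = True iff False = False
P xor ((not S and Q) iff (not R -> S)) = True xor False = True
So #2 is true.

#3: This is not ((Q and not S) xor (not P iff R)).

not S = not False = True
Q and not S = True and True = True
not P = not True = False
not P iff R = False iff False = True
(Q and not S) xor (not P iff R) = True xor True = False
not ((Q and not S) xor (not P iff R)) = not False = True
Thus #3 is true.

Count: 2.

2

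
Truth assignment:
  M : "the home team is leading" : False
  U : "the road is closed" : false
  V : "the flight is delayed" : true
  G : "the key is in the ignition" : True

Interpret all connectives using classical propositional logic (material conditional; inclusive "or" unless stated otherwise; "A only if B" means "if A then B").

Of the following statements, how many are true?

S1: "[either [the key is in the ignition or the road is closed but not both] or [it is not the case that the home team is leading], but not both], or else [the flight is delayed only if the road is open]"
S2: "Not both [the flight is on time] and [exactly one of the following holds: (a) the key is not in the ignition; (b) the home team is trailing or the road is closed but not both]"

2

S1: Parsed as ((G ⊕ U) ⊕ ¬M) ∨ (V → ¬U)

G ⊕ U = T ⊕ F = T
¬M = ¬F = T
(G ⊕ U) ⊕ ¬M = T ⊕ T = F
¬U = ¬F = T
V → ¬U = T → T = T
((G ⊕ U) ⊕ ¬M) ∨ (V → ¬U) = F ∨ T = T
Thus S1 is true.

S2: In symbols: ¬V ↑ (¬G ⊕ (¬M ⊕ U))

¬V = ¬T = F
¬G = ¬T = F
¬M = ¬F = T
¬M ⊕ U = T ⊕ F = T
¬G ⊕ (¬M ⊕ U) = F ⊕ T = T
¬V ↑ (¬G ⊕ (¬M ⊕ U)) = F ↑ T = T
So S2 is true.

True statements: 2 (S1, S2).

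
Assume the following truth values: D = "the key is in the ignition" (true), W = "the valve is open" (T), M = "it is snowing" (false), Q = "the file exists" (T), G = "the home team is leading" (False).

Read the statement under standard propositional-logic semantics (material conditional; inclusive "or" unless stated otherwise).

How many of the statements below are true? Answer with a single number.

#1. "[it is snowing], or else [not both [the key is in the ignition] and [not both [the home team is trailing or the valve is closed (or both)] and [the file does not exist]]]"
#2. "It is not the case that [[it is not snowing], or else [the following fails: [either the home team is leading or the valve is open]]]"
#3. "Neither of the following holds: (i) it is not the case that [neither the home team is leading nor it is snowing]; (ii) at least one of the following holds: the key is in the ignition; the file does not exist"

#1: Parsed as M ∨ (D ↑ ((¬G ∨ ¬W) ↑ ¬Q))

¬G = ¬F = T
¬W = ¬T = F
¬G ∨ ¬W = T ∨ F = T
¬Q = ¬T = F
(¬G ∨ ¬W) ↑ ¬Q = T ↑ F = T
D ↑ ((¬G ∨ ¬W) ↑ ¬Q) = T ↑ T = F
M ∨ (D ↑ ((¬G ∨ ¬W) ↑ ¬Q)) = F ∨ F = F
Thus #1 is false.

#2: Parsed as ¬(¬M ∨ ¬(G ∨ W))

¬M = ¬F = T
G ∨ W = F ∨ T = T
¬(G ∨ W) = ¬T = F
¬M ∨ ¬(G ∨ W) = T ∨ F = T
¬(¬M ∨ ¬(G ∨ W)) = ¬T = F
Hence #2 is false.

#3: In symbols: ¬(G ↓ M) ↓ (D ∨ ¬Q)

G ↓ M = F ↓ F = T
¬(G ↓ M) = ¬T = F
¬Q = ¬T = F
D ∨ ¬Q = T ∨ F = T
¬(G ↓ M) ↓ (D ∨ ¬Q) = F ↓ T = F
So #3 is false.

True statements: 0 (none).

0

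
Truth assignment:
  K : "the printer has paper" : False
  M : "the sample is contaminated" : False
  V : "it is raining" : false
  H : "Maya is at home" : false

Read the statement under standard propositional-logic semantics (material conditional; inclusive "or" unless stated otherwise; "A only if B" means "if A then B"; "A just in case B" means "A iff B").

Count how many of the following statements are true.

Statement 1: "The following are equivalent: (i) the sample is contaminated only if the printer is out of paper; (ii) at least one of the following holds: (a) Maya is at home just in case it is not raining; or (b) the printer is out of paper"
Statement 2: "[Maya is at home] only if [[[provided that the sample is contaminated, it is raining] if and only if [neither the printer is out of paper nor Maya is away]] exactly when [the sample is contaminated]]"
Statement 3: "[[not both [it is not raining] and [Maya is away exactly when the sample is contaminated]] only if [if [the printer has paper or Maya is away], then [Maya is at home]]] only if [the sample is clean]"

3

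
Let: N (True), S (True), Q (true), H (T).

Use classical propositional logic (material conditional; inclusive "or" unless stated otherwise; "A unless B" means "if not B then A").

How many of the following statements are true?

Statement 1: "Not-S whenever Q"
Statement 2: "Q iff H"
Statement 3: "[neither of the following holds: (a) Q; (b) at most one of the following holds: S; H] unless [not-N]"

1

Statement 1: Formalization: Q -> not S

not S = not True = False
Q -> not S = True -> False = False
So Statement 1 is false.

Statement 2: Formalization: Q iff H

Q iff H = True iff True = True
Hence Statement 2 is true.

Statement 3: Parsed as (Q nor (S nand H)) or not N

S nand H = True nand True = False
Q nor (S nand H) = True nor False = False
not N = not True = False
(Q nor (S nand H)) or not N = False or False = False
Thus Statement 3 is false.

1 of the 3 statements is true (Statement 2).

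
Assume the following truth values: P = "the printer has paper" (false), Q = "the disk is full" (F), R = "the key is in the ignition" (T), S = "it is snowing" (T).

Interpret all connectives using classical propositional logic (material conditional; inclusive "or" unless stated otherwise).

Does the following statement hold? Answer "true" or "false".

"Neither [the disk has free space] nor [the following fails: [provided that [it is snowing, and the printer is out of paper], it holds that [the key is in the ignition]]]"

Parsed as ¬Q ↓ ¬((S ∧ ¬P) → R)

¬Q = ¬F = T
¬P = ¬F = T
S ∧ ¬P = T ∧ T = T
(S ∧ ¬P) → R = T → T = T
¬((S ∧ ¬P) → R) = ¬T = F
¬Q ↓ ¬((S ∧ ¬P) → R) = T ↓ F = F

The statement is false.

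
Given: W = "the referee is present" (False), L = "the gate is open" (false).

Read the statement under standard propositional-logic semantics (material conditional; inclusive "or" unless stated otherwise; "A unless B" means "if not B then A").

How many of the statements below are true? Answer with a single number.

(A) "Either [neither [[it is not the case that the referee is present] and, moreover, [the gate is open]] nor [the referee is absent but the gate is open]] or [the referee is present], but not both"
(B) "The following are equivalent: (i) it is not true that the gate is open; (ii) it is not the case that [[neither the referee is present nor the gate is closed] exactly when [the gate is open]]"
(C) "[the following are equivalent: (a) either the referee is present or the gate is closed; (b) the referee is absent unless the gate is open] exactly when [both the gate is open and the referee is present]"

(A): Formalization: ((~W & L) nor (~W & L)) xor W

~W = ~F = T
~W & L = T & F = F
~W = ~F = T
~W & L = T & F = F
(~W & L) nor (~W & L) = F nor F = T
((~W & L) nor (~W & L)) xor W = T xor F = T
So (A) is true.

(B): Formalization: ~L <-> ~((W nor ~L) <-> L)

~L = ~F = T
~L = ~F = T
W nor ~L = F nor T = F
(W nor ~L) <-> L = F <-> F = T
~((W nor ~L) <-> L) = ~T = F
~L <-> ~((W nor ~L) <-> L) = T <-> F = F
So (B) is false.

(C): Formalization: ((W | ~L) <-> (~W | L)) <-> (L & W)

~L = ~F = T
W | ~L = F | T = T
~W = ~F = T
~W | L = T | F = T
(W | ~L) <-> (~W | L) = T <-> T = T
L & W = F & F = F
((W | ~L) <-> (~W | L)) <-> (L & W) = T <-> F = F
Thus (C) is false.

True statements: 1 ((A)).

1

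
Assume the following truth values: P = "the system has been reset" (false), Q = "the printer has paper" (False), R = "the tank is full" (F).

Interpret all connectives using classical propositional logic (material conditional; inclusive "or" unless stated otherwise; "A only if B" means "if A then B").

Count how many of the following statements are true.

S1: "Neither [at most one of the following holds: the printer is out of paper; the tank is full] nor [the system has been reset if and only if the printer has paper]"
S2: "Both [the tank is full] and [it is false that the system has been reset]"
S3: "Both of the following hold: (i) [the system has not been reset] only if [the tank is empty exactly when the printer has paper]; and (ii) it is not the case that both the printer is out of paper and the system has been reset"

0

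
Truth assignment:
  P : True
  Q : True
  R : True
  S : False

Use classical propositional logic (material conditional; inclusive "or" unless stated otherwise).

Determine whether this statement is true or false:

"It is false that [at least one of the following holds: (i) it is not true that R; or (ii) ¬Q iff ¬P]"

Parsed as ~(~R | (~Q <-> ~P))

~R = ~T = F
~Q = ~T = F
~P = ~T = F
~Q <-> ~P = F <-> F = T
~R | (~Q <-> ~P) = F | T = T
~(~R | (~Q <-> ~P)) = ~T = F

false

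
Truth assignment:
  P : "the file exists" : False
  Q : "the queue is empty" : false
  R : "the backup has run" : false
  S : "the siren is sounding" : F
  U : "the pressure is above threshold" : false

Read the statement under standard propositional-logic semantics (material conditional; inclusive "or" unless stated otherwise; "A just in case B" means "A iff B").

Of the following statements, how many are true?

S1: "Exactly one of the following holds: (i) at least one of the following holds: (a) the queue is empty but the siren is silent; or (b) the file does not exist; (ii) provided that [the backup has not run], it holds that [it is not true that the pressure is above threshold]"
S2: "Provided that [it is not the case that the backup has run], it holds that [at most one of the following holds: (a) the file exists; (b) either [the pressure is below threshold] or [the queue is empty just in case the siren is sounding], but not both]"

1

S1: This is ((Q and not S) or not P) xor (not R -> not U).

not S = not False = True
Q and not S = False and True = False
not P = not False = True
(Q and not S) or not P = False or True = True
not R = not False = True
not U = not False = True
not R -> not U = True -> True = True
((Q and not S) or not P) xor (not R -> not U) = True xor True = False
Thus S1 is false.

S2: Formalization: not R -> (P nand (not U xor (Q iff S)))

not R = not False = True
not U = not False = True
Q iff S = False iff False = True
not U xor (Q iff S) = True xor True = False
P nand (not U xor (Q iff S)) = False nand False = True
not R -> (P nand (not U xor (Q iff S))) = True -> True = True
Thus S2 is true.

True statements: 1 (S2).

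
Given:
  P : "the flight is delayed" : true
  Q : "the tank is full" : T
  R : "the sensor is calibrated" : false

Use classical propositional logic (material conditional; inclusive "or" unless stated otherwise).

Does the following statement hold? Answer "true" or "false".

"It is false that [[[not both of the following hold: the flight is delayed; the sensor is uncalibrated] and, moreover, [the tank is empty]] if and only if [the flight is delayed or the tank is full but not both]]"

In symbols: ¬(((P ↑ ¬R) ∧ ¬Q) ↔ (P ⊕ Q))

¬R = ¬F = T
P ↑ ¬R = T ↑ T = F
¬Q = ¬T = F
(P ↑ ¬R) ∧ ¬Q = F ∧ F = F
P ⊕ Q = T ⊕ T = F
((P ↑ ¬R) ∧ ¬Q) ↔ (P ⊕ Q) = F ↔ F = T
¬(((P ↑ ¬R) ∧ ¬Q) ↔ (P ⊕ Q)) = ¬T = F

The statement is false.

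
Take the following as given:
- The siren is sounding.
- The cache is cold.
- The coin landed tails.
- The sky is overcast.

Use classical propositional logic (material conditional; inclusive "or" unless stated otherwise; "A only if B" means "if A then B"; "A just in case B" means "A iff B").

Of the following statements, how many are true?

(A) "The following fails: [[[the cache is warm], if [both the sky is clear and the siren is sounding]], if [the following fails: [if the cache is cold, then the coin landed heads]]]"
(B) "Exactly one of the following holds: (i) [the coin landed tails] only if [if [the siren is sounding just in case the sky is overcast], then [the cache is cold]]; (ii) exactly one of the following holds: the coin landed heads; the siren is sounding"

Let S = "the cache is warm" (False), L = "the coin landed heads" (False), G = "the sky is overcast" (True), V = "the siren is sounding" (True).

(A): Parsed as not (not (not S -> L) -> ((not G and V) -> S))

not S = not False = True
not S -> L = True -> False = False
not (not S -> L) = not False = True
not G = not True = False
not G and V = False and True = False
(not G and V) -> S = False -> False = True
not (not S -> L) -> ((not G and V) -> S) = True -> True = True
not (not (not S -> L) -> ((not G and V) -> S)) = not True = False
So (A) is false.

(B): In symbols: (not L -> ((V iff G) -> not S)) xor (L xor V)

not L = not False = True
V iff G = True iff True = True
not S = not False = True
(V iff G) -> not S = True -> True = True
not L -> ((V iff G) -> not S) = True -> True = True
L xor V = False xor True = True
(not L -> ((V iff G) -> not S)) xor (L xor V) = True xor True = False
Thus (B) is false.

Count: 0.

0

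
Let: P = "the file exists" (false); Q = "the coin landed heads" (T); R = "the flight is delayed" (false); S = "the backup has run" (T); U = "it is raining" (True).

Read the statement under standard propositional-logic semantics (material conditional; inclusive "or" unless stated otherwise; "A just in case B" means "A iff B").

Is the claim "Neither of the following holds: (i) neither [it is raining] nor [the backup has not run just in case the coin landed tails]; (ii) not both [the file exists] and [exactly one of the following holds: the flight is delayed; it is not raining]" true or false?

Values: U=T, S=T, Q=T, P=F, R=F.
Formalization: (U ↓ (¬S ↔ ¬Q)) ↓ (P ↑ (R ⊕ ¬U))

¬S = ¬T = F
¬Q = ¬T = F
¬S ↔ ¬Q = F ↔ F = T
U ↓ (¬S ↔ ¬Q) = T ↓ T = F
¬U = ¬T = F
R ⊕ ¬U = F ⊕ F = F
P ↑ (R ⊕ ¬U) = F ↑ F = T
(U ↓ (¬S ↔ ¬Q)) ↓ (P ↑ (R ⊕ ¬U)) = F ↓ T = F

false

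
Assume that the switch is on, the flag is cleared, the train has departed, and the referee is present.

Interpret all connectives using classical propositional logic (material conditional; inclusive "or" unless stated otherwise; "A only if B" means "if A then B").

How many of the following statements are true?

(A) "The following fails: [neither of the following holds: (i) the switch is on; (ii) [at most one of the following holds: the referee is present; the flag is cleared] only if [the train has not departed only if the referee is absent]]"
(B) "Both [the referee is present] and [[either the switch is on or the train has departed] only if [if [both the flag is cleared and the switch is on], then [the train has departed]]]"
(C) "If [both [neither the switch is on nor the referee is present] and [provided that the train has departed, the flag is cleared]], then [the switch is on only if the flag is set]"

Let S = "the switch is on" (T), H = "the referee is present" (T), M = "the flag is set" (F), W = "the train has departed" (T).

(A): Parsed as ¬(S ↓ ((H ↑ ¬M) → (¬W → ¬H)))

¬M = ¬F = T
H ↑ ¬M = T ↑ T = F
¬W = ¬T = F
¬H = ¬T = F
¬W → ¬H = F → F = T
(H ↑ ¬M) → (¬W → ¬H) = F → T = T
S ↓ ((H ↑ ¬M) → (¬W → ¬H)) = T ↓ T = F
¬(S ↓ ((H ↑ ¬M) → (¬W → ¬H))) = ¬F = T
Hence (A) is true.

(B): In symbols: H ∧ ((S ∨ W) → ((¬M ∧ S) → W))

S ∨ W = T ∨ T = T
¬M = ¬F = T
¬M ∧ S = T ∧ T = T
(¬M ∧ S) → W = T → T = T
(S ∨ W) → ((¬M ∧ S) → W) = T → T = T
H ∧ ((S ∨ W) → ((¬M ∧ S) → W)) = T ∧ T = T
Hence (B) is true.

(C): Formalization: ((S ↓ H) ∧ (W → ¬M)) → (S → M)

S ↓ H = T ↓ T = F
¬M = ¬F = T
W → ¬M = T → T = T
(S ↓ H) ∧ (W → ¬M) = F ∧ T = F
S → M = T → F = F
((S ↓ H) ∧ (W → ¬M)) → (S → M) = F → F = T
Thus (C) is true.

Count: 3.

3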